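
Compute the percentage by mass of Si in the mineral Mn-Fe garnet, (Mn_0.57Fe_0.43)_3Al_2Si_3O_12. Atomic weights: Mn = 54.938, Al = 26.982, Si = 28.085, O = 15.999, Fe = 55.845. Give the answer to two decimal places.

16.98 weight percent

M((Mn_0.57Fe_0.43)_3Al_2Si_3O_12) = 496.191 g/mol.
Si contributes 3 × 28.085 = 84.255 g per mole.
84.255/496.191 = 0.1698 → 16.98%.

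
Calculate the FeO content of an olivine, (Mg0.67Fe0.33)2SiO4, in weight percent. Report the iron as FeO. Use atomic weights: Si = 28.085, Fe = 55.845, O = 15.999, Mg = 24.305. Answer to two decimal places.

Molar mass of (Mg0.67Fe0.33)2SiO4 = 1.34×24.305 + 0.66×55.845 + 1×28.085 + 4×15.999 = 161.507 g/mol.
Each formula unit contains 0.66 Fe, equivalent to 0.66/1 = 0.6600 mol FeO.
M(FeO) = 1×55.845 + 1×15.999 = 71.844 g/mol.
Mass of FeO per formula unit = 0.6600 × 71.844 = 47.417 g.
FeO wt% = 47.417 / 161.507 × 100 = 29.36%.

29.36 wt%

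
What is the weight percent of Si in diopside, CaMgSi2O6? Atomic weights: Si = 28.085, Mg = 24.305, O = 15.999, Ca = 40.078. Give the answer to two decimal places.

25.94 weight percent

Formula mass = 1·40.078 + 1·24.305 + 2·28.085 + 6·15.999 = 216.547 g/mol, of which 56.170 g is Si.
So Si makes up 56.170/216.547 = 0.2594 of the mass, i.e. 25.94%.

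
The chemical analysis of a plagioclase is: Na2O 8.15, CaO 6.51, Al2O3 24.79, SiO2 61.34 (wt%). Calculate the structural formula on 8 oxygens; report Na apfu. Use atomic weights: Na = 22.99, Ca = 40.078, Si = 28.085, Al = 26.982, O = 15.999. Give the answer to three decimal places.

Na2O: 8.15/61.979 = 0.13150 mol → 0.26300 mol Na, 0.13150 mol O.
CaO: 6.51/56.077 = 0.11609 mol → 0.11609 mol Ca, 0.11609 mol O.
Al2O3: 24.79/101.961 = 0.24313 mol → 0.48626 mol Al, 0.72939 mol O.
SiO2: 61.34/60.083 = 1.02092 mol → 1.02092 mol Si, 2.04184 mol O.
Total oxygen = 3.01882 mol. Normalization factor = 8/3.01882 = 2.65004.
Na per 8 O = 0.26300 × 2.65004 = 0.697.

0.697 Na apfu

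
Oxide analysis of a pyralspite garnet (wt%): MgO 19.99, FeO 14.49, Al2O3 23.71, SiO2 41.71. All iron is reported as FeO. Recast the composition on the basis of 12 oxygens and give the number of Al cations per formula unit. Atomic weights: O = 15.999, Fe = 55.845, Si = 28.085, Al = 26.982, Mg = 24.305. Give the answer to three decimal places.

MgO (M=40.304): mol = 0.49598; Mg = 0.49598, O = 0.49598.
FeO (M=71.844): mol = 0.20169; Fe = 0.20169, O = 0.20169.
Al2O3 (M=101.961): mol = 0.23254; Al = 0.46508, O = 0.69762.
SiO2 (M=60.083): mol = 0.69421; Si = 0.69421, O = 1.38842.
ΣO = 2.78371; factor = 12/ΣO = 4.31079.
Al apfu = 0.46508 × 4.31079 = 2.005.

2.005 Al apfu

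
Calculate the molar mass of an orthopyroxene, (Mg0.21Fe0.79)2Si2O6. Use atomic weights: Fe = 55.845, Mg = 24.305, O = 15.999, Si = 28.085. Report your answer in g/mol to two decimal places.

The formula mass is the sum 0.42(24.305) + 1.58(55.845) + 2(28.085) + 6(15.999).

250.61 g/mol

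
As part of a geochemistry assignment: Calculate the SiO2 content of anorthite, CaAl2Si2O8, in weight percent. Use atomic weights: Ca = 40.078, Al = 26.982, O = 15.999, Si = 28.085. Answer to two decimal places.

43.19 wt%

Formula mass = 278.204 g/mol.
2 Si → 2.0000 mol SiO2 per formula unit; M(SiO2) = 60.083, so SiO2 mass = 120.166 g.
120.166/278.204 × 100 = 43.19 wt%.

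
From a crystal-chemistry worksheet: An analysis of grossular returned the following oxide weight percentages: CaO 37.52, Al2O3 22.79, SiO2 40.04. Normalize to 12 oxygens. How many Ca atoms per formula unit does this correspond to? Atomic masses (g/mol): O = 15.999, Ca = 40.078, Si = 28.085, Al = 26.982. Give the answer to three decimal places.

3.004 Ca apfu

CaO (M=56.077): mol = 0.66908; Ca = 0.66908, O = 0.66908.
Al2O3 (M=101.961): mol = 0.22352; Al = 0.44704, O = 0.67056.
SiO2 (M=60.083): mol = 0.66641; Si = 0.66641, O = 1.33282.
ΣO = 2.67246; factor = 12/ΣO = 4.49024.
Ca apfu = 0.66908 × 4.49024 = 3.004.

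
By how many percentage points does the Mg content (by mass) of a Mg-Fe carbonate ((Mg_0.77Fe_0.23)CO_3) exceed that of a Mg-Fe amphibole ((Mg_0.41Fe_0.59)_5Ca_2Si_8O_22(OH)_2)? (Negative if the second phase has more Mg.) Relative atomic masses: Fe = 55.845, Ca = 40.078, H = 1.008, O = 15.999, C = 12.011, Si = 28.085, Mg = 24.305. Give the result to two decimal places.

14.94 percentage points

M((Mg_0.77Fe_0.23)CO_3) = 91.567 g/mol, so wt% Mg = 18.715/91.567 × 100 = 20.44%.
M((Mg_0.41Fe_0.59)_5Ca_2Si_8O_22(OH)_2) = 905.396 g/mol, so wt% Mg = 49.825/905.396 × 100 = 5.50%.
20.44 − 5.50 = 14.94 pp.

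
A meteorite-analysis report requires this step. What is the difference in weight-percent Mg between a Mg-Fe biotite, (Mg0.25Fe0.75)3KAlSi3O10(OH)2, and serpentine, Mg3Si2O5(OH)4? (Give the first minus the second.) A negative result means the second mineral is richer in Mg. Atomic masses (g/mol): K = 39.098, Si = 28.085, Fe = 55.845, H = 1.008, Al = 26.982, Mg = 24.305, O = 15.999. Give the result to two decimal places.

-22.58 percentage points

First mineral: 18.229 g Mg in 488.219 g formula = 3.73 wt% Mg.
Second mineral: 72.915 g Mg in 277.108 g formula = 26.31 wt% Mg.
3.73% − 26.31% gives a difference of -22.58 percentage points.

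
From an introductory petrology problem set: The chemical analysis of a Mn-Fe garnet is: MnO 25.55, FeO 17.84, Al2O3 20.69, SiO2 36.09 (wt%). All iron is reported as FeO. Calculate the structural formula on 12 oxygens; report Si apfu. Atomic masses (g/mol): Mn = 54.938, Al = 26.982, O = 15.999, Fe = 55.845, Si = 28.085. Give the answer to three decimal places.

MnO (M=70.937): mol = 0.36018; Mn = 0.36018, O = 0.36018.
FeO (M=71.844): mol = 0.24832; Fe = 0.24832, O = 0.24832.
Al2O3 (M=101.961): mol = 0.20292; Al = 0.40584, O = 0.60876.
SiO2 (M=60.083): mol = 0.60067; Si = 0.60067, O = 1.20134.
ΣO = 2.41860; factor = 12/ΣO = 4.96155.
Si apfu = 0.60067 × 4.96155 = 2.980.

2.980 Si apfu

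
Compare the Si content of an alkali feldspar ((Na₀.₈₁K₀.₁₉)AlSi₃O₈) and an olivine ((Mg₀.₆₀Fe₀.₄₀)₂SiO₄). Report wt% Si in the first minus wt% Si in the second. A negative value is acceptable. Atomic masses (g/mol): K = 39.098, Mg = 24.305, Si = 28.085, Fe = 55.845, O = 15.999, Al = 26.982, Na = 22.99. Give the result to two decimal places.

14.83 percentage points

M((Na₀.₈₁K₀.₁₉)AlSi₃O₈) = 265.280 g/mol, so wt% Si = 84.255/265.280 × 100 = 31.76%.
M((Mg₀.₆₀Fe₀.₄₀)₂SiO₄) = 165.923 g/mol, so wt% Si = 28.085/165.923 × 100 = 16.93%.
31.76 − 16.93 = 14.83 pp.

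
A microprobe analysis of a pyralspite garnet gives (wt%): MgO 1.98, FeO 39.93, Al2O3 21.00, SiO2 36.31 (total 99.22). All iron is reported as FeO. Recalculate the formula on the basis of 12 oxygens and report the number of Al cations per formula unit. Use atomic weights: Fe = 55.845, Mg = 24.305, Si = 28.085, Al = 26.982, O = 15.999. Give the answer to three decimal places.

MgO (M=40.304): mol = 0.04913; Mg = 0.04913, O = 0.04913.
FeO (M=71.844): mol = 0.55579; Fe = 0.55579, O = 0.55579.
Al2O3 (M=101.961): mol = 0.20596; Al = 0.41192, O = 0.61788.
SiO2 (M=60.083): mol = 0.60433; Si = 0.60433, O = 1.20866.
ΣO = 2.43146; factor = 12/ΣO = 4.93531.
Al apfu = 0.41192 × 4.93531 = 2.033.

2.033 Al apfu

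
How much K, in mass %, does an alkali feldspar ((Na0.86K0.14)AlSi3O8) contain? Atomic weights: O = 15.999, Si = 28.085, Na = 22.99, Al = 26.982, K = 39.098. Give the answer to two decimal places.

Formula mass = 0.86·22.99 + 0.14·39.098 + 1·26.982 + 3·28.085 + 8·15.999 = 264.474 g/mol, of which 5.474 g is K.
So K makes up 5.474/264.474 = 0.0207 of the mass, i.e. 2.07%.

2.07 mass %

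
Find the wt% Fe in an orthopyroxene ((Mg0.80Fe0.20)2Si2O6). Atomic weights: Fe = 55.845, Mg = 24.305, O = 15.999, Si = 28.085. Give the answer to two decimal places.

Formula mass = 1.60·24.305 + 0.40·55.845 + 2·28.085 + 6·15.999 = 213.390 g/mol, of which 22.338 g is Fe.
So Fe makes up 22.338/213.390 = 0.1047 of the mass, i.e. 10.47%.

10.47 wt%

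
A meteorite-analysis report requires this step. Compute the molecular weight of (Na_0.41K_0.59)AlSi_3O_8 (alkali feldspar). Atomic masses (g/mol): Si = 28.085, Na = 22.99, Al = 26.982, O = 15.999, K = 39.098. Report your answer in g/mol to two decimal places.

The formula mass is the sum 0.41·22.99 + 0.59·39.098 + 1·26.982 + 3·28.085 + 8·15.999.

271.72 g/mol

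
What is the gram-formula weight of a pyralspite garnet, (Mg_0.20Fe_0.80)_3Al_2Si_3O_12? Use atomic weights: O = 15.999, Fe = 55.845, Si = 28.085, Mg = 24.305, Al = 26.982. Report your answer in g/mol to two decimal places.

The formula mass is the sum 0.60*24.305 + 2.40*55.845 + 2*26.982 + 3*28.085 + 12*15.999.

478.82 g/mol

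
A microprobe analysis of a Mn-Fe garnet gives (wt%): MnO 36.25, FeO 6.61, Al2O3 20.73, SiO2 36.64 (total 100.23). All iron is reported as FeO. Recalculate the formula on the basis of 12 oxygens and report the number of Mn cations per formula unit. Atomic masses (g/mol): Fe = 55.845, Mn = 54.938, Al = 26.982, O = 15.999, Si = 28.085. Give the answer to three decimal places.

2.521 Mn apfu

36.25 wt% MnO ÷ 70.937 g/mol = 0.51102 mol, giving 0.51102 Mn and 0.51102 O.
6.61 wt% FeO ÷ 71.844 g/mol = 0.09200 mol, giving 0.09200 Fe and 0.09200 O.
20.73 wt% Al2O3 ÷ 101.961 g/mol = 0.20331 mol, giving 0.40662 Al and 0.60993 O.
36.64 wt% SiO2 ÷ 60.083 g/mol = 0.60982 mol, giving 0.60982 Si and 1.21964 O.
Oxygen sums to 2.43259; scaling by 12/2.43259 = 4.93301 puts the formula on 12 O.
Mn: 0.51102 × 4.93301 = 2.521 atoms per formula unit.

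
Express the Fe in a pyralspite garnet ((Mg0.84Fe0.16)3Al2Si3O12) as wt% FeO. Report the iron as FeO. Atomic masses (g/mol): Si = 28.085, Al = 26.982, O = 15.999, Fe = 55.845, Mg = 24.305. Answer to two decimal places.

8.24 wt%

Formula mass = 418.261 g/mol.
0.48 Fe → 0.4800 mol FeO per formula unit; M(FeO) = 71.844, so FeO mass = 34.485 g.
34.485/418.261 × 100 = 8.24 wt%.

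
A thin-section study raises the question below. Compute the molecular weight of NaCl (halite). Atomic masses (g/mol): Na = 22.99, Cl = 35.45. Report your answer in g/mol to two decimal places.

58.44 g/mol

The formula mass is the sum 1*22.99 + 1*35.45.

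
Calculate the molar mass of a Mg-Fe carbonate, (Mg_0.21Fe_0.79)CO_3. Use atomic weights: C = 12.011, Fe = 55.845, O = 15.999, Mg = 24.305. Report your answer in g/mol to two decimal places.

109.23 g/mol

M = 0.21*24.305 + 0.79*55.845 + 1*12.011 + 3*15.999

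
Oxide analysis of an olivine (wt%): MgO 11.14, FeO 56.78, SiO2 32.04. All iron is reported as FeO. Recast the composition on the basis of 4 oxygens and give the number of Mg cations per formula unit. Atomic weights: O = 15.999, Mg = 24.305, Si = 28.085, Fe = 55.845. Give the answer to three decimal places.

0.518 Mg apfu

MgO (M=40.304): mol = 0.27640; Mg = 0.27640, O = 0.27640.
FeO (M=71.844): mol = 0.79032; Fe = 0.79032, O = 0.79032.
SiO2 (M=60.083): mol = 0.53326; Si = 0.53326, O = 1.06652.
ΣO = 2.13324; factor = 4/ΣO = 1.87508.
Mg apfu = 0.27640 × 1.87508 = 0.518.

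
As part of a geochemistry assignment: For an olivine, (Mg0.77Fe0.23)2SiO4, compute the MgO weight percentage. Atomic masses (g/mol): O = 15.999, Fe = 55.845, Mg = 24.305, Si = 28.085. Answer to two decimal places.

M((Mg0.77Fe0.23)2SiO4) = 155.199 g/mol; M(MgO) = 40.304 g/mol.
Moles MgO per formula unit = 1.54 Mg ÷ 1 = 1.5400.
MgO fraction = (1.5400 × 40.304) / 155.199 = 62.068/155.199 = 0.3999.

39.99 wt%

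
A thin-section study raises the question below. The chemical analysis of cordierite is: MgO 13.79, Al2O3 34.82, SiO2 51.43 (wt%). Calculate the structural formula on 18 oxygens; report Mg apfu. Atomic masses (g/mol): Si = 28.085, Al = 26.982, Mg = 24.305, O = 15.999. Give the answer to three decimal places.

2.000 Mg apfu

MgO: 13.79/40.304 = 0.34215 mol → 0.34215 mol Mg, 0.34215 mol O.
Al2O3: 34.82/101.961 = 0.34150 mol → 0.68300 mol Al, 1.02450 mol O.
SiO2: 51.43/60.083 = 0.85598 mol → 0.85598 mol Si, 1.71196 mol O.
Total oxygen = 3.07861 mol. Normalization factor = 18/3.07861 = 5.84679.
Mg per 18 O = 0.34215 × 5.84679 = 2.000.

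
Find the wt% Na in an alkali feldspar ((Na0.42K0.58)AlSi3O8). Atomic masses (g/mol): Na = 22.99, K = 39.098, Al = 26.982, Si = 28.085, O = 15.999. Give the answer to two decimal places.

3.56 weight percent

Formula mass = 0.42·22.99 + 0.58·39.098 + 1·26.982 + 3·28.085 + 8·15.999 = 271.562 g/mol, of which 9.656 g is Na.
So Na makes up 9.656/271.562 = 0.0356 of the mass, i.e. 3.56%.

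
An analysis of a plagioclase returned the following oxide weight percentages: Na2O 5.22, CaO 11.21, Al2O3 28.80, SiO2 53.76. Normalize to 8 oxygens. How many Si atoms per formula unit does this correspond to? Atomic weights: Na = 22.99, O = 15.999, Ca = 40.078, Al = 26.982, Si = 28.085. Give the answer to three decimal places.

5.22 wt% Na2O ÷ 61.979 g/mol = 0.08422 mol, giving 0.16844 Na and 0.08422 O.
11.21 wt% CaO ÷ 56.077 g/mol = 0.19990 mol, giving 0.19990 Ca and 0.19990 O.
28.80 wt% Al2O3 ÷ 101.961 g/mol = 0.28246 mol, giving 0.56492 Al and 0.84738 O.
53.76 wt% SiO2 ÷ 60.083 g/mol = 0.89476 mol, giving 0.89476 Si and 1.78952 O.
Oxygen sums to 2.92102; scaling by 8/2.92102 = 2.73877 puts the formula on 8 O.
Si: 0.89476 × 2.73877 = 2.451 atoms per formula unit.

2.451 Si apfu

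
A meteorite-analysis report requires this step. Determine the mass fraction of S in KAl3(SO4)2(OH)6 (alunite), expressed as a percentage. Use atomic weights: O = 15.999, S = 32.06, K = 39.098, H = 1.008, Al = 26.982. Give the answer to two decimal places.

15.48 mass %

Molar mass of KAl3(SO4)2(OH)6: 1·39.098 + 3·26.982 + 2·32.06 + 14·15.999 + 6·1.008 = 414.198 g/mol.
Mass of S per formula unit: 2 × 32.06 = 64.120 g.
Weight fraction S = 64.120 / 414.198 = 0.1548.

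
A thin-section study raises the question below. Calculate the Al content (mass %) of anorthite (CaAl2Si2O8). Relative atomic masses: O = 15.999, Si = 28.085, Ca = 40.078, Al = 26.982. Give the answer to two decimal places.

19.40 mass %

Molar mass of CaAl2Si2O8: 1·40.078 + 2·26.982 + 2·28.085 + 8·15.999 = 278.204 g/mol.
Mass of Al per formula unit: 2 × 26.982 = 53.964 g.
Weight fraction Al = 53.964 / 278.204 = 0.1940.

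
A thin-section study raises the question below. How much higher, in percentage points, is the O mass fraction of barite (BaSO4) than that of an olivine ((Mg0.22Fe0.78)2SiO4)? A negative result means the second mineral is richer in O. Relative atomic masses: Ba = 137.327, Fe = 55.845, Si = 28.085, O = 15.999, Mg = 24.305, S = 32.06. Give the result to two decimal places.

-6.28 percentage points

M(BaSO4) = 233.383 g/mol, so wt% O = 63.996/233.383 × 100 = 27.42%.
M((Mg0.22Fe0.78)2SiO4) = 189.893 g/mol, so wt% O = 63.996/189.893 × 100 = 33.70%.
27.42 − 33.70 = -6.28 pp.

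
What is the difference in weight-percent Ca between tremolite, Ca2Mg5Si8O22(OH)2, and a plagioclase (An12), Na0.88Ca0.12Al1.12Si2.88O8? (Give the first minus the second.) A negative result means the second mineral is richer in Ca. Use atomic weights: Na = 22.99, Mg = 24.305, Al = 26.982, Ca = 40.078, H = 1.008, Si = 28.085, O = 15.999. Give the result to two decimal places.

Ca in Ca2Mg5Si8O22(OH)2: molar mass 812.353 g/mol; 2×40.078 = 80.156 g → 9.87 wt%.
Ca in Na0.88Ca0.12Al1.12Si2.88O8: molar mass 264.137 g/mol; 0.12×40.078 = 4.809 g → 1.82 wt%.
Difference = 9.87 − 1.82 = 8.05 percentage points.

8.05 percentage points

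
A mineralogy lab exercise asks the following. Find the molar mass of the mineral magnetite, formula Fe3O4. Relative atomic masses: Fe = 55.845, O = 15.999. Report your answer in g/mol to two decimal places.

231.53 g/mol

Fe: 3 × 55.845 = 167.5350
O: 4 × 15.999 = 63.9960
Summing the contributions gives the formula mass.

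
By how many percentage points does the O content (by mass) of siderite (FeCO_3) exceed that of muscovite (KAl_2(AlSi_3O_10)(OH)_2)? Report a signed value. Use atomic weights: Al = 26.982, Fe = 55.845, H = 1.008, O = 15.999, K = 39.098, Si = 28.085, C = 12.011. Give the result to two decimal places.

O in FeCO_3: molar mass 115.853 g/mol; 3×15.999 = 47.997 g → 41.43 wt%.
O in KAl_2(AlSi_3O_10)(OH)_2: molar mass 398.303 g/mol; 12×15.999 = 191.988 g → 48.20 wt%.
Difference = 41.43 − 48.20 = -6.77 percentage points.

-6.77 percentage points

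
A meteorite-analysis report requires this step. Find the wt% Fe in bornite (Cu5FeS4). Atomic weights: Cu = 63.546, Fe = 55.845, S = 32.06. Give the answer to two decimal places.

11.13 weight percent

Molar mass of Cu5FeS4: 5*63.546 + 1*55.845 + 4*32.06 = 501.815 g/mol.
Mass of Fe per formula unit: 1 × 55.845 = 55.845 g.
Weight fraction Fe = 55.845 / 501.815 = 0.1113.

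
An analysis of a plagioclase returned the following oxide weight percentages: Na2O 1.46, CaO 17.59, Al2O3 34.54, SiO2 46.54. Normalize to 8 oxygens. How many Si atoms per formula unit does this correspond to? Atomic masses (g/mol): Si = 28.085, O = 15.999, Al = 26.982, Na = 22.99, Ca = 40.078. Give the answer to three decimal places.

1.46 wt% Na2O ÷ 61.979 g/mol = 0.02356 mol, giving 0.04712 Na and 0.02356 O.
17.59 wt% CaO ÷ 56.077 g/mol = 0.31368 mol, giving 0.31368 Ca and 0.31368 O.
34.54 wt% Al2O3 ÷ 101.961 g/mol = 0.33876 mol, giving 0.67752 Al and 1.01628 O.
46.54 wt% SiO2 ÷ 60.083 g/mol = 0.77460 mol, giving 0.77460 Si and 1.54920 O.
Oxygen sums to 2.90272; scaling by 8/2.90272 = 2.75604 puts the formula on 8 O.
Si: 0.77460 × 2.75604 = 2.135 atoms per formula unit.

2.135 Si apfu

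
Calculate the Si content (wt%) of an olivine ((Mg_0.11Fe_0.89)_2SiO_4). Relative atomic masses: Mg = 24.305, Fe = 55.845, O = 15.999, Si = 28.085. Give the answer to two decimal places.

14.27 wt%

Formula mass = 0.22·24.305 + 1.78·55.845 + 1·28.085 + 4·15.999 = 196.832 g/mol, of which 28.085 g is Si.
So Si makes up 28.085/196.832 = 0.1427 of the mass, i.e. 14.27%.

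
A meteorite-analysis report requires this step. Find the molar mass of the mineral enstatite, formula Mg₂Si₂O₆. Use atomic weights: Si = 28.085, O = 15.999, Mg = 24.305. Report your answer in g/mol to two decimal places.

200.77 g/mol

Mg: 2 × 24.305 = 48.6100
Si: 2 × 28.085 = 56.1700
O: 6 × 15.999 = 95.9940
Summing the contributions gives the formula mass.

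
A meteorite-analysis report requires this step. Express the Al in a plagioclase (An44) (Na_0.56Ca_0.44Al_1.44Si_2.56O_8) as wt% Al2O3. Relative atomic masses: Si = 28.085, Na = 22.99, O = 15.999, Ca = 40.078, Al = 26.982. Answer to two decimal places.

M(Na_0.56Ca_0.44Al_1.44Si_2.56O_8) = 269.252 g/mol; M(Al2O3) = 101.961 g/mol.
Moles Al2O3 per formula unit = 1.44 Al ÷ 2 = 0.7200.
Al2O3 fraction = (0.7200 × 101.961) / 269.252 = 73.412/269.252 = 0.2727.

27.27 wt%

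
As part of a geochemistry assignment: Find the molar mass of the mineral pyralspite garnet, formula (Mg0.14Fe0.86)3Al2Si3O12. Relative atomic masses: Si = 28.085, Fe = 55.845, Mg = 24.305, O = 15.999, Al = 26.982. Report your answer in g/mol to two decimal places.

484.50 g/mol

M = 0.42(24.305) + 2.58(55.845) + 2(26.982) + 3(28.085) + 12(15.999)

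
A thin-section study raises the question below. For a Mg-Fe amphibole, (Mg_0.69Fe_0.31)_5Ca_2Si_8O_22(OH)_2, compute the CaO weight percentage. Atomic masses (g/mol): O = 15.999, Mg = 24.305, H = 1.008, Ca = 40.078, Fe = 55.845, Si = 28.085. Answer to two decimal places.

13.02 wt%

Formula mass = 861.240 g/mol.
2 Ca → 2.0000 mol CaO per formula unit; M(CaO) = 56.077, so CaO mass = 112.154 g.
112.154/861.240 × 100 = 13.02 wt%.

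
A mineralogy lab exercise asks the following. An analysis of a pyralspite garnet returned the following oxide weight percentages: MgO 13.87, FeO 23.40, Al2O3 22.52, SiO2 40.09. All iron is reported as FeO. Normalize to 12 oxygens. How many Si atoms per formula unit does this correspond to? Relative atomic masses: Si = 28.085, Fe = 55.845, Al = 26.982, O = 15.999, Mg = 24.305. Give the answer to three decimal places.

MgO: 13.87/40.304 = 0.34413 mol → 0.34413 mol Mg, 0.34413 mol O.
FeO: 23.40/71.844 = 0.32571 mol → 0.32571 mol Fe, 0.32571 mol O.
Al2O3: 22.52/101.961 = 0.22087 mol → 0.44174 mol Al, 0.66261 mol O.
SiO2: 40.09/60.083 = 0.66724 mol → 0.66724 mol Si, 1.33448 mol O.
Total oxygen = 2.66693 mol. Normalization factor = 12/2.66693 = 4.49956.
Si per 12 O = 0.66724 × 4.49956 = 3.002.

3.002 Si apfu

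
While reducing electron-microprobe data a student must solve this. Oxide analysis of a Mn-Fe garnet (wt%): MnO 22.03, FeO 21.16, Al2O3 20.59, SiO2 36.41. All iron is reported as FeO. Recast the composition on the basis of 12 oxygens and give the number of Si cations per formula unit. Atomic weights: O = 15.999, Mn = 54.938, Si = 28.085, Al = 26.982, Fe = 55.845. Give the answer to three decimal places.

3.001 Si apfu

MnO (M=70.937): mol = 0.31056; Mn = 0.31056, O = 0.31056.
FeO (M=71.844): mol = 0.29453; Fe = 0.29453, O = 0.29453.
Al2O3 (M=101.961): mol = 0.20194; Al = 0.40388, O = 0.60582.
SiO2 (M=60.083): mol = 0.60600; Si = 0.60600, O = 1.21200.
ΣO = 2.42291; factor = 12/ΣO = 4.95272.
Si apfu = 0.60600 × 4.95272 = 3.001.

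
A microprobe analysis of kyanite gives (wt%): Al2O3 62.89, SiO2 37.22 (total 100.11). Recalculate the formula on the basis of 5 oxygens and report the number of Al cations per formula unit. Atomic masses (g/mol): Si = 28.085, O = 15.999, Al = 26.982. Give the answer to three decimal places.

1.997 Al apfu

Al2O3: 62.89/101.961 = 0.61680 mol → 1.23360 mol Al, 1.85040 mol O.
SiO2: 37.22/60.083 = 0.61948 mol → 0.61948 mol Si, 1.23896 mol O.
Total oxygen = 3.08936 mol. Normalization factor = 5/3.08936 = 1.61846.
Al per 5 O = 1.23360 × 1.61846 = 1.997.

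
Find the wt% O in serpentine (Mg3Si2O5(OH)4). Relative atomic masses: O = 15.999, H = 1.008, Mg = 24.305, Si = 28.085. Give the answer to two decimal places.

Formula mass = 3*24.305 + 2*28.085 + 9*15.999 + 4*1.008 = 277.108 g/mol, of which 143.991 g is O.
So O makes up 143.991/277.108 = 0.5196 of the mass, i.e. 51.96%.

51.96 weight percent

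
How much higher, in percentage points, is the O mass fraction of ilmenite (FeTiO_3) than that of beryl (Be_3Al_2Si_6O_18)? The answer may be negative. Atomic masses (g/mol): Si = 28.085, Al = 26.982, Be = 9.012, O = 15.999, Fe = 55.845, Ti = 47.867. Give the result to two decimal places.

-21.94 percentage points

First mineral: 47.997 g O in 151.709 g formula = 31.64 wt% O.
Second mineral: 287.982 g O in 537.492 g formula = 53.58 wt% O.
31.64% − 53.58% gives a difference of -21.94 percentage points.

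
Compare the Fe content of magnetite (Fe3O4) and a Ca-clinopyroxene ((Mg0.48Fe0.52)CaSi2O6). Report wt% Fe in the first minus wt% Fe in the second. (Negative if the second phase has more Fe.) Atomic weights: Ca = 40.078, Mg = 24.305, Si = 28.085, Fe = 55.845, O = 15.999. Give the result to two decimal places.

59.89 percentage points

First mineral: 167.535 g Fe in 231.531 g formula = 72.36 wt% Fe.
Second mineral: 29.039 g Fe in 232.948 g formula = 12.47 wt% Fe.
72.36% − 12.47% gives a difference of 59.89 percentage points.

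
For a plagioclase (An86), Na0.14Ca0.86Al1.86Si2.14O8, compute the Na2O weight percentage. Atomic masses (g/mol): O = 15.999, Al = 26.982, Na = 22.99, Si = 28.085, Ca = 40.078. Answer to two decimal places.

1.57 wt%

M(Na0.14Ca0.86Al1.86Si2.14O8) = 275.966 g/mol; M(Na2O) = 61.979 g/mol.
Moles Na2O per formula unit = 0.14 Na ÷ 2 = 0.0700.
Na2O fraction = (0.0700 × 61.979) / 275.966 = 4.339/275.966 = 0.0157.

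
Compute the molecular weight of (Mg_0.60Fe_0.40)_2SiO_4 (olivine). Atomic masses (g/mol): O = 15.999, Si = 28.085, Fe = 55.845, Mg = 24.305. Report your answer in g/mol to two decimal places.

165.92 g/mol

Mg: 1.20 × 24.305 = 29.1660
Fe: 0.80 × 55.845 = 44.6760
Si: 1 × 28.085 = 28.0850
O: 4 × 15.999 = 63.9960
Summing the contributions gives the formula mass.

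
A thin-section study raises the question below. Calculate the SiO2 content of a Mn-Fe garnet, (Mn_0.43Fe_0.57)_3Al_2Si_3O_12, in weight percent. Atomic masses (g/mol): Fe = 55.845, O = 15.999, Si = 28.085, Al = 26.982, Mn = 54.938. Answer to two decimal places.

Molar mass of (Mn_0.43Fe_0.57)_3Al_2Si_3O_12 = 1.29×54.938 + 1.71×55.845 + 2×26.982 + 3×28.085 + 12×15.999 = 496.572 g/mol.
Each formula unit contains 3 Si, equivalent to 3/1 = 3.0000 mol SiO2.
M(SiO2) = 1×28.085 + 2×15.999 = 60.083 g/mol.
Mass of SiO2 per formula unit = 3.0000 × 60.083 = 180.249 g.
SiO2 wt% = 180.249 / 496.572 × 100 = 36.30%.

36.30 wt%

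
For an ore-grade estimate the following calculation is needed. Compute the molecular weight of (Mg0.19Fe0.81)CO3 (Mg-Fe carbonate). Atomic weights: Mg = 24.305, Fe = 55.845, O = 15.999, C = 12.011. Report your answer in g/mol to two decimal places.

109.86 g/mol

The formula mass is the sum 0.19(24.305) + 0.81(55.845) + 1(12.011) + 3(15.999).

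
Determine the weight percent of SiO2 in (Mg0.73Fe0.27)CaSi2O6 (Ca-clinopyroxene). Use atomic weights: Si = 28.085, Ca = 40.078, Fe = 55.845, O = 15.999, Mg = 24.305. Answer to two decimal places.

53.39 wt%

M((Mg0.73Fe0.27)CaSi2O6) = 225.063 g/mol; M(SiO2) = 60.083 g/mol.
Moles SiO2 per formula unit = 2 Si ÷ 1 = 2.0000.
SiO2 fraction = (2.0000 × 60.083) / 225.063 = 120.166/225.063 = 0.5339.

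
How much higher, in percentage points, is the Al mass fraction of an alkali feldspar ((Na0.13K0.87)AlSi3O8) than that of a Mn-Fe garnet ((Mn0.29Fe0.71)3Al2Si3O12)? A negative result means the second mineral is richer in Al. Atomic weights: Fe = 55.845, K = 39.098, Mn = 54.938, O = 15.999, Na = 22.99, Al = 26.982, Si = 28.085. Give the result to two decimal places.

-1.09 percentage points

Al in (Na0.13K0.87)AlSi3O8: molar mass 276.233 g/mol; 1×26.982 = 26.982 g → 9.77 wt%.
Al in (Mn0.29Fe0.71)3Al2Si3O12: molar mass 496.953 g/mol; 2×26.982 = 53.964 g → 10.86 wt%.
Difference = 9.77 − 10.86 = -1.09 percentage points.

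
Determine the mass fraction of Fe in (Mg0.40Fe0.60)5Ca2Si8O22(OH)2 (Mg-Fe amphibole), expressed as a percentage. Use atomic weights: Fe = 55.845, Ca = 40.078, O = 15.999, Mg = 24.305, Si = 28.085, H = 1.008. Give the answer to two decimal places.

18.47 weight percent

Molar mass of (Mg0.40Fe0.60)5Ca2Si8O22(OH)2: 2*24.305 + 3*55.845 + 2*40.078 + 8*28.085 + 24*15.999 + 2*1.008 = 906.973 g/mol.
Mass of Fe per formula unit: 3 × 55.845 = 167.535 g.
Weight fraction Fe = 167.535 / 906.973 = 0.1847.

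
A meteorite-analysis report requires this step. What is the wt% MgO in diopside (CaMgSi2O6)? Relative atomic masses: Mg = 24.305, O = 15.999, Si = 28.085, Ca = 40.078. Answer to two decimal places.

18.61 wt%

M(CaMgSi2O6) = 216.547 g/mol; M(MgO) = 40.304 g/mol.
Moles MgO per formula unit = 1 Mg ÷ 1 = 1.0000.
MgO fraction = (1.0000 × 40.304) / 216.547 = 40.304/216.547 = 0.1861.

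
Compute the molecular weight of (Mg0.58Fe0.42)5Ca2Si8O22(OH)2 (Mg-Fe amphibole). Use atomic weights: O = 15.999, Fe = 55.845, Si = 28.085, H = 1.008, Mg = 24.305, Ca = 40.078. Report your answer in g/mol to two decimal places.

878.59 g/mol

M = 2.90·24.305 + 2.10·55.845 + 2·40.078 + 8·28.085 + 24·15.999 + 2·1.008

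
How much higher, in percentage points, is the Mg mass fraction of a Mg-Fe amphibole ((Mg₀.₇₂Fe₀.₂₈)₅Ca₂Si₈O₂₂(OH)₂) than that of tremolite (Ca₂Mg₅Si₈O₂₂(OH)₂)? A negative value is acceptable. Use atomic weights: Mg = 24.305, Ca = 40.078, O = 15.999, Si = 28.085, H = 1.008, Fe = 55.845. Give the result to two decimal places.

M((Mg₀.₇₂Fe₀.₂₈)₅Ca₂Si₈O₂₂(OH)₂) = 856.509 g/mol, so wt% Mg = 87.498/856.509 × 100 = 10.22%.
M(Ca₂Mg₅Si₈O₂₂(OH)₂) = 812.353 g/mol, so wt% Mg = 121.525/812.353 × 100 = 14.96%.
10.22 − 14.96 = -4.74 pp.

-4.74 percentage points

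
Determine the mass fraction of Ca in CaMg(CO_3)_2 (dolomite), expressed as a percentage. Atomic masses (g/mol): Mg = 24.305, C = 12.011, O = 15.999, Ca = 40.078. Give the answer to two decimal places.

21.73 wt%

Formula mass = 1*40.078 + 1*24.305 + 2*12.011 + 6*15.999 = 184.399 g/mol, of which 40.078 g is Ca.
So Ca makes up 40.078/184.399 = 0.2173 of the mass, i.e. 21.73%.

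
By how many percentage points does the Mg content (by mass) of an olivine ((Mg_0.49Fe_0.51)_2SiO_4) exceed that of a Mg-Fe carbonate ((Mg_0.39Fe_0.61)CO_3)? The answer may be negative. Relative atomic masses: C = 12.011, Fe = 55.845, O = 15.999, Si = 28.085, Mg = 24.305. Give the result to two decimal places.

4.63 percentage points

Mg in (Mg_0.49Fe_0.51)_2SiO_4: molar mass 172.862 g/mol; 0.98×24.305 = 23.819 g → 13.78 wt%.
Mg in (Mg_0.39Fe_0.61)CO_3: molar mass 103.552 g/mol; 0.39×24.305 = 9.479 g → 9.15 wt%.
Difference = 13.78 − 9.15 = 4.63 percentage points.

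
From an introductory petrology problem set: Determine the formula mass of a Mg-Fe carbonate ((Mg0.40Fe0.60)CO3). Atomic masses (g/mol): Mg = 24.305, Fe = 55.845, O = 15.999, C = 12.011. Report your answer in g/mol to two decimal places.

103.24 g/mol

Mg: 0.40 × 24.305 = 9.7220
Fe: 0.60 × 55.845 = 33.5070
C: 1 × 12.011 = 12.0110
O: 3 × 15.999 = 47.9970
Summing the contributions gives the formula mass.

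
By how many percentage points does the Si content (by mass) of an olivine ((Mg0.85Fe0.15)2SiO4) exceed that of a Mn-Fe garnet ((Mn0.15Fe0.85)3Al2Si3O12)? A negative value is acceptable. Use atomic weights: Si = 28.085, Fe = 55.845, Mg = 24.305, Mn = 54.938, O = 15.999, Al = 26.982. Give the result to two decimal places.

1.76 percentage points

First mineral: 28.085 g Si in 150.153 g formula = 18.70 wt% Si.
Second mineral: 84.255 g Si in 497.334 g formula = 16.94 wt% Si.
18.70% − 16.94% gives a difference of 1.76 percentage points.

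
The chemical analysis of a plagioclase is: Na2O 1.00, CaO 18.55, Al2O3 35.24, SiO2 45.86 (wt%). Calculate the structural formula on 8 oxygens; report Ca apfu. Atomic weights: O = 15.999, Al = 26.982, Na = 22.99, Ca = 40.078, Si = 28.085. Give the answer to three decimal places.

Na2O (M=61.979): mol = 0.01613; Na = 0.03226, O = 0.01613.
CaO (M=56.077): mol = 0.33080; Ca = 0.33080, O = 0.33080.
Al2O3 (M=101.961): mol = 0.34562; Al = 0.69124, O = 1.03686.
SiO2 (M=60.083): mol = 0.76328; Si = 0.76328, O = 1.52656.
ΣO = 2.91035; factor = 8/ΣO = 2.74881.
Ca apfu = 0.33080 × 2.74881 = 0.909.

0.909 Ca apfu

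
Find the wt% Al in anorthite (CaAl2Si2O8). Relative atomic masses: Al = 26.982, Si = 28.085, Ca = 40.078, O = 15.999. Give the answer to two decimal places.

Molar mass of CaAl2Si2O8: 1×40.078 + 2×26.982 + 2×28.085 + 8×15.999 = 278.204 g/mol.
Mass of Al per formula unit: 2 × 26.982 = 53.964 g.
Weight fraction Al = 53.964 / 278.204 = 0.1940.

19.40 mass %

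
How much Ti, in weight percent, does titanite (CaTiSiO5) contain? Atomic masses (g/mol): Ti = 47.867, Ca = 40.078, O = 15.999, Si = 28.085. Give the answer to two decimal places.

24.42 weight percent

M(CaTiSiO5) = 196.025 g/mol.
Ti contributes 1 × 47.867 = 47.867 g per mole.
47.867/196.025 = 0.2442 → 24.42%.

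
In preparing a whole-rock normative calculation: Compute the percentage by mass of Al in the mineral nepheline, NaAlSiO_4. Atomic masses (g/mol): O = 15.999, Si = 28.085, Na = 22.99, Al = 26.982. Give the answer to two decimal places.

Formula mass = 1*22.99 + 1*26.982 + 1*28.085 + 4*15.999 = 142.053 g/mol, of which 26.982 g is Al.
So Al makes up 26.982/142.053 = 0.1899 of the mass, i.e. 18.99%.

18.99 wt%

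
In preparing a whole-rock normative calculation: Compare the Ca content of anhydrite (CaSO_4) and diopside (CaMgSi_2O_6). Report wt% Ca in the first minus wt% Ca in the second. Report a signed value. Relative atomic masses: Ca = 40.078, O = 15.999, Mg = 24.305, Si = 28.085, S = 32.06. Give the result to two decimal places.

First mineral: 40.078 g Ca in 136.134 g formula = 29.44 wt% Ca.
Second mineral: 40.078 g Ca in 216.547 g formula = 18.51 wt% Ca.
29.44% − 18.51% gives a difference of 10.93 percentage points.

10.93 percentage points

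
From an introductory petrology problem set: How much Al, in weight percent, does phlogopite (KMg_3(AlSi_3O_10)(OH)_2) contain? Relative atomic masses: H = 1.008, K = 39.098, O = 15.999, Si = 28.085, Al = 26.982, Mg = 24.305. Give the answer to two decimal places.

Molar mass of KMg_3(AlSi_3O_10)(OH)_2: 1·39.098 + 3·24.305 + 1·26.982 + 3·28.085 + 12·15.999 + 2·1.008 = 417.254 g/mol.
Mass of Al per formula unit: 1 × 26.982 = 26.982 g.
Weight fraction Al = 26.982 / 417.254 = 0.0647.

6.47 weight percent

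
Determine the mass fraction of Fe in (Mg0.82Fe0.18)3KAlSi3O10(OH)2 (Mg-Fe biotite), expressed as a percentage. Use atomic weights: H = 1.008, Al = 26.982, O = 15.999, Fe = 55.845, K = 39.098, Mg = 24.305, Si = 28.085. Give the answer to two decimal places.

Formula mass = 2.46·24.305 + 0.54·55.845 + 1·39.098 + 1·26.982 + 3·28.085 + 12·15.999 + 2·1.008 = 434.286 g/mol, of which 30.156 g is Fe.
So Fe makes up 30.156/434.286 = 0.0694 of the mass, i.e. 6.94%.

6.94 mass %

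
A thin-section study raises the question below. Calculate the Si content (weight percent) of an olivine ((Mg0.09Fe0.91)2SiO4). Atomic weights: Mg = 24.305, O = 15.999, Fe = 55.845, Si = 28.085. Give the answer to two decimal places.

M((Mg0.09Fe0.91)2SiO4) = 198.094 g/mol.
Si contributes 1 × 28.085 = 28.085 g per mole.
28.085/198.094 = 0.1418 → 14.18%.

14.18 weight percent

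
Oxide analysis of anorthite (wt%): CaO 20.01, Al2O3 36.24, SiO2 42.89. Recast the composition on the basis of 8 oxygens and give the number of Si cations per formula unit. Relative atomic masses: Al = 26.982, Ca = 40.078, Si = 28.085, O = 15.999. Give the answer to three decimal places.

2.003 Si apfu

CaO (M=56.077): mol = 0.35683; Ca = 0.35683, O = 0.35683.
Al2O3 (M=101.961): mol = 0.35543; Al = 0.71086, O = 1.06629.
SiO2 (M=60.083): mol = 0.71385; Si = 0.71385, O = 1.42770.
ΣO = 2.85082; factor = 8/ΣO = 2.80621.
Si apfu = 0.71385 × 2.80621 = 2.003.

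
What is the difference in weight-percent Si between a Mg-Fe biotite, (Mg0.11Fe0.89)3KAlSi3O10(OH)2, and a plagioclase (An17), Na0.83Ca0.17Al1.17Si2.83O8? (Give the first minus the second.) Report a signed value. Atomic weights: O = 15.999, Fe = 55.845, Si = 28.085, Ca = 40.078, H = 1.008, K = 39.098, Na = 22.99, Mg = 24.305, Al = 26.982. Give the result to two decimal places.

First mineral: 84.255 g Si in 501.466 g formula = 16.80 wt% Si.
Second mineral: 79.481 g Si in 264.936 g formula = 30.00 wt% Si.
16.80% − 30.00% gives a difference of -13.20 percentage points.

-13.20 percentage points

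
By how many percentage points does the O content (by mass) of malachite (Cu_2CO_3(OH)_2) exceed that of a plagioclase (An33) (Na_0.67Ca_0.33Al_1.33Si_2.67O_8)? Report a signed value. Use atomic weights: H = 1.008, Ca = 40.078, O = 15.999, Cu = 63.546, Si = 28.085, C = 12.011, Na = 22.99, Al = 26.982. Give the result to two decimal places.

-11.67 percentage points

M(Cu_2CO_3(OH)_2) = 221.114 g/mol, so wt% O = 79.995/221.114 × 100 = 36.18%.
M(Na_0.67Ca_0.33Al_1.33Si_2.67O_8) = 267.494 g/mol, so wt% O = 127.992/267.494 × 100 = 47.85%.
36.18 − 47.85 = -11.67 pp.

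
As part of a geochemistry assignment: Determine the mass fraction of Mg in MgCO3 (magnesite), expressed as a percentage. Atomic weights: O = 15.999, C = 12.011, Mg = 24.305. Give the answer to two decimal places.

28.83 mass %

M(MgCO3) = 84.313 g/mol.
Mg contributes 1 × 24.305 = 24.305 g per mole.
24.305/84.313 = 0.2883 → 28.83%.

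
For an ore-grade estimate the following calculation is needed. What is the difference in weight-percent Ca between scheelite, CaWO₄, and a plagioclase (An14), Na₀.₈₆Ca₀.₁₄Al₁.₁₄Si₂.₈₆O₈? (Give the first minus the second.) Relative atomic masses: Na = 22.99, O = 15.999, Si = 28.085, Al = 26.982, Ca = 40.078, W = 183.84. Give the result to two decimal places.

M(CaWO₄) = 287.914 g/mol, so wt% Ca = 40.078/287.914 × 100 = 13.92%.
M(Na₀.₈₆Ca₀.₁₄Al₁.₁₄Si₂.₈₆O₈) = 264.457 g/mol, so wt% Ca = 5.611/264.457 × 100 = 2.12%.
13.92 − 2.12 = 11.80 pp.

11.80 percentage points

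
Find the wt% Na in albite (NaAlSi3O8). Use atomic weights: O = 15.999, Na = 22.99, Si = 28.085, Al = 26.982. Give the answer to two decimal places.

8.77 weight percent

Molar mass of NaAlSi3O8: 1*22.99 + 1*26.982 + 3*28.085 + 8*15.999 = 262.219 g/mol.
Mass of Na per formula unit: 1 × 22.99 = 22.990 g.
Weight fraction Na = 22.990 / 262.219 = 0.0877.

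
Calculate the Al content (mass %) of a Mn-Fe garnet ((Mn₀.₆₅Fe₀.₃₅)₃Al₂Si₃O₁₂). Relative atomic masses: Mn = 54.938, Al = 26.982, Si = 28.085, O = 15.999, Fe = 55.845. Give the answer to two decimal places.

Formula mass = 1.95*54.938 + 1.05*55.845 + 2*26.982 + 3*28.085 + 12*15.999 = 495.973 g/mol, of which 53.964 g is Al.
So Al makes up 53.964/495.973 = 0.1088 of the mass, i.e. 10.88%.

10.88 mass %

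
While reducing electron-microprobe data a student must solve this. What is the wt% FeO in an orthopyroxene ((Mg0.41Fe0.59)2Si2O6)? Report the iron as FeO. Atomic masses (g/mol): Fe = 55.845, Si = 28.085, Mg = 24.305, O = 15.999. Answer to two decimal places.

35.62 wt%

Formula mass = 237.991 g/mol.
1.18 Fe → 1.1800 mol FeO per formula unit; M(FeO) = 71.844, so FeO mass = 84.776 g.
84.776/237.991 × 100 = 35.62 wt%.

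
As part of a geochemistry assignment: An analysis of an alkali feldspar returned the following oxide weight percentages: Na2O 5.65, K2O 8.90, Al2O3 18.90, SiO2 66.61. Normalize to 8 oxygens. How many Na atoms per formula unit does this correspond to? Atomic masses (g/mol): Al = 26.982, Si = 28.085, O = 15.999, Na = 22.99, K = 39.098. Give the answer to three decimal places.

0.493 Na apfu

Na2O (M=61.979): mol = 0.09116; Na = 0.18232, O = 0.09116.
K2O (M=94.195): mol = 0.09448; K = 0.18896, O = 0.09448.
Al2O3 (M=101.961): mol = 0.18536; Al = 0.37072, O = 0.55608.
SiO2 (M=60.083): mol = 1.10863; Si = 1.10863, O = 2.21726.
ΣO = 2.95898; factor = 8/ΣO = 2.70363.
Na apfu = 0.18232 × 2.70363 = 0.493.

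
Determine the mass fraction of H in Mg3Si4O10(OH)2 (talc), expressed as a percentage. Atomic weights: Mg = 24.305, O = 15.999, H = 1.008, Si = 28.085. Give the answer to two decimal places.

0.53 weight percent

Molar mass of Mg3Si4O10(OH)2: 3*24.305 + 4*28.085 + 12*15.999 + 2*1.008 = 379.259 g/mol.
Mass of H per formula unit: 2 × 1.008 = 2.016 g.
Weight fraction H = 2.016 / 379.259 = 0.0053.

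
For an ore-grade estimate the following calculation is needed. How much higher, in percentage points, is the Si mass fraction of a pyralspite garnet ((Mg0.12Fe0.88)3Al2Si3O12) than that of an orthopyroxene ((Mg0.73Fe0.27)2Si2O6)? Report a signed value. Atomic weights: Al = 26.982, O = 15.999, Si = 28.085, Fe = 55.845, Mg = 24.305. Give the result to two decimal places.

-8.47 percentage points

Si in (Mg0.12Fe0.88)3Al2Si3O12: molar mass 486.388 g/mol; 3×28.085 = 84.255 g → 17.32 wt%.
Si in (Mg0.73Fe0.27)2Si2O6: molar mass 217.806 g/mol; 2×28.085 = 56.170 g → 25.79 wt%.
Difference = 17.32 − 25.79 = -8.47 percentage points.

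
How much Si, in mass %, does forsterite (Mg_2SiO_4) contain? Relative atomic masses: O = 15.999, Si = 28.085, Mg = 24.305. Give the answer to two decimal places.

19.96 mass %

Molar mass of Mg_2SiO_4: 2·24.305 + 1·28.085 + 4·15.999 = 140.691 g/mol.
Mass of Si per formula unit: 1 × 28.085 = 28.085 g.
Weight fraction Si = 28.085 / 140.691 = 0.1996.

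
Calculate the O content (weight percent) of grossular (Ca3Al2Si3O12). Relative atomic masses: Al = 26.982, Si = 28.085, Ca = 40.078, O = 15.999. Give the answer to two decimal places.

M(Ca3Al2Si3O12) = 450.441 g/mol.
O contributes 12 × 15.999 = 191.988 g per mole.
191.988/450.441 = 0.4262 → 42.62%.

42.62 weight percent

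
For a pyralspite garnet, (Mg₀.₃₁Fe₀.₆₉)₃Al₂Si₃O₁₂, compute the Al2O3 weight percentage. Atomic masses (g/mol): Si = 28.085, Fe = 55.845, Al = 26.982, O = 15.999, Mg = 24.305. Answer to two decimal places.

21.77 wt%

Formula mass = 468.410 g/mol.
2 Al → 1.0000 mol Al2O3 per formula unit; M(Al2O3) = 101.961, so Al2O3 mass = 101.961 g.
101.961/468.410 × 100 = 21.77 wt%.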